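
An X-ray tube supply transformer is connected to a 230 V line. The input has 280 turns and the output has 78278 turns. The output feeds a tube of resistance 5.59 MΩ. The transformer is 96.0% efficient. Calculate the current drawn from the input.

I_in ≈ 3.35 A

V_out = 230 × 78278/280 = 64300 V.
I_out = V_out/R = 64300/(5.59×10^6) = 0.011503 A.
P_out = V_out I_out = 64300 × 0.011503 = 739.62 W.
P_in = P_out/η = 739.62/0.960 = 770.44 W.
I_in = P_in/V_in = 770.44/230 = 3.35 A.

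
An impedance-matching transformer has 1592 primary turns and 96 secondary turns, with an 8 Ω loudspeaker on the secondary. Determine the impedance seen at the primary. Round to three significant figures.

Z_p ≈ 2200 Ω

Z_p = (N_p/N_s)² × Z_s = (1592/96)² × 8 = 2200 Ω.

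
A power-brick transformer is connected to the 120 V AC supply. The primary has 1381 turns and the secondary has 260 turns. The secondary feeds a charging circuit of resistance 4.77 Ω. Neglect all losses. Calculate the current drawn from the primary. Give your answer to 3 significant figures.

I_p ≈ 0.892 A

V_s = V_p × N_s/N_p = 120 × 260/1381 = 22.592 V.
I_s = V_s/R = 22.592/4.77 = 4.7363 A.
For an ideal transformer I_p N_p = I_s N_s, so I_p = 4.7363 × 260/1381 = 0.892 A.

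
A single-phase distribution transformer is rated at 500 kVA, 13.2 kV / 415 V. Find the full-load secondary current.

I_s = S/V_s = 500000/415 = 1200 A.

I_s ≈ 1200 A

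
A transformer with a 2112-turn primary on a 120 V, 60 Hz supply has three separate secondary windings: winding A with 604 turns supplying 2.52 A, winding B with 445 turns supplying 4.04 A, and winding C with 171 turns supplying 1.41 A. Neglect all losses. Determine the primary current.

V_A = 120 × 604/2112 = 34.318 V; V_B = 120 × 445/2112 = 25.284 V; V_C = 120 × 171/2112 = 9.7159 V.
P_out = V_A I_A + V_B I_B + V_C I_C = 34.318×2.52 + 25.284×4.04 + 9.7159×1.41 = 86.482 + 102.15 + 13.699 = 202.33 W.
Ideal ⇒ P_in = P_out, so I_p = P_out/V_p = 202.33/120 = 1.69 A.

I_p ≈ 1.69 A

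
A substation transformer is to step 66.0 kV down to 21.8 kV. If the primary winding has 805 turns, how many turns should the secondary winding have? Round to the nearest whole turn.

N_s = 266 turns

N_s/N_p = V_s/V_p, so N_s = 805 × 21800/66000 = 265.9 ≈ 266 turns.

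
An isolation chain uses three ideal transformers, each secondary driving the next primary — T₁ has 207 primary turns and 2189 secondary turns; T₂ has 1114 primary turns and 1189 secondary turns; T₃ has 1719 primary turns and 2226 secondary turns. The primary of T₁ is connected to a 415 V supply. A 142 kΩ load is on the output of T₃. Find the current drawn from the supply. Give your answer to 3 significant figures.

I_supply ≈ 0.624 A

Secondary of T₁: V = 415.00 × 2189/207 = 4388.6 V.
Secondary of T₂: V = 4388.6 × 1189/1114 = 4684.0 V.
Secondary of T₃: V = 4684.0 × 2226/1719 = 6065.5 V.
I_load = 6065.5/142000 = 0.042715 A, so P_out = 6065.5 × 0.042715 = 259.09 W.
All ideal ⇒ P_in = P_out, so I_supply = 259.09/415 = 0.624 A.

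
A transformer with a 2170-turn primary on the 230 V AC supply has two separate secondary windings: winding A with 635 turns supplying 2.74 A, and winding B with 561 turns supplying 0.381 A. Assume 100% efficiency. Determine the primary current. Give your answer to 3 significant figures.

I_p ≈ 0.900 A

V_A = 230 × 635/2170 = 67.304 V; V_B = 230 × 561/2170 = 59.461 V.
P_out = V_A I_A + V_B I_B = 67.304×2.74 + 59.461×0.381 = 184.41 + 22.655 = 207.07 W.
Ideal ⇒ P_in = P_out, so I_p = P_out/V_p = 207.07/230 = 0.900 A.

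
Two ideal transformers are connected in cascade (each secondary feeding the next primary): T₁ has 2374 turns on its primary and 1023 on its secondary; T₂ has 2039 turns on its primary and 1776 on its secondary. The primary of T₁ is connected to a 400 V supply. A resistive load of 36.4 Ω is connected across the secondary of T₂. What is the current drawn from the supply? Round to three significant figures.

I_supply ≈ 1.55 A

Secondary of T₁: V = 400.00 × 1023/2374 = 172.37 V.
Secondary of T₂: V = 172.37 × 1776/2039 = 150.13 V.
I_load = 150.13/36.4 = 4.1246 A, so P_out = 150.13 × 4.1246 = 619.24 W.
All ideal ⇒ P_in = P_out, so I_supply = 619.24/400 = 1.55 A.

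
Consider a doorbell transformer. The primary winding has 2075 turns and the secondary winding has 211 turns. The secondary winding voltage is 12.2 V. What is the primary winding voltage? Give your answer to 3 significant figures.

V_p/V_s = N_p/N_s, so V_p = 12.2 × 2075/211 = 120 V.

V_p ≈ 120 V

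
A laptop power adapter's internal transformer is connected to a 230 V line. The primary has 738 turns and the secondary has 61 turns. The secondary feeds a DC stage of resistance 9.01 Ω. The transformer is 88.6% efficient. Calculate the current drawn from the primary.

I_p ≈ 0.197 A

V_s = 230 × 61/738 = 19.011 V.
I_s = V_s/R = 19.011/9.01 = 2.1100 A.
P_out = V_s I_s = 19.011 × 2.1100 = 40.112 W.
P_in = P_out/η = 40.112/0.886 = 45.274 W.
I_p = P_in/V_p = 45.274/230 = 0.197 A.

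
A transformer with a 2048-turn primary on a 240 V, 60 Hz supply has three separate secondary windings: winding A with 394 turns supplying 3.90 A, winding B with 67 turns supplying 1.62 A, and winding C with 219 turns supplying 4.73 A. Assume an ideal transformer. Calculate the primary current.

I_p ≈ 1.31 A

V_A = 240 × 394/2048 = 46.172 V; V_B = 240 × 67/2048 = 7.8516 V; V_C = 240 × 219/2048 = 25.664 V.
P_out = V_A I_A + V_B I_B + V_C I_C = 46.172×3.90 + 7.8516×1.62 + 25.664×4.73 = 180.07 + 12.720 + 121.39 = 314.18 W.
Ideal ⇒ P_in = P_out, so I_p = P_out/V_p = 314.18/240 = 1.31 A.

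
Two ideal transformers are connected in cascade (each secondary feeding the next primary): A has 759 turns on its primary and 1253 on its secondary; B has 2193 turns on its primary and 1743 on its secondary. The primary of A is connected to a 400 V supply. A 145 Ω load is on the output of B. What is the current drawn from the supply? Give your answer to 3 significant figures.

After A: V = 400.00 × 1253/759 = 660.34 V.
After B: V = 660.34 × 1743/2193 = 524.84 V.
I_load = 524.84/145 = 3.6196 A, so P_out = 524.84 × 3.6196 = 1899.7 W.
All ideal ⇒ P_in = P_out, so I_supply = 1899.7/400 = 4.75 A.

I_supply ≈ 4.75 A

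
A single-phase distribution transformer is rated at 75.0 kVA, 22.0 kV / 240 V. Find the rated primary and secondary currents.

I_p ≈ 3.41 A, I_s ≈ 312 A

I_p = S/V_p = 75000/22000 = 3.41 A.
I_s = S/V_s = 75000/240 = 312 A.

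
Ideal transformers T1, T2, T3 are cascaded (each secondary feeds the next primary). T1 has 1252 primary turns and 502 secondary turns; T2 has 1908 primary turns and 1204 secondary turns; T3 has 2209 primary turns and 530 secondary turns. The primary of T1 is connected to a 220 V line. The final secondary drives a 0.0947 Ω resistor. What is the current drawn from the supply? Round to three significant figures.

I_supply ≈ 8.56 A

Secondary of T1: V = 220.00 × 502/1252 = 88.211 V.
Secondary of T2: V = 88.211 × 1204/1908 = 55.663 V.
Secondary of T3: V = 55.663 × 530/2209 = 13.355 V.
I_load = 13.355/0.0947 = 141.03 A, so P_out = 13.355 × 141.03 = 1883.4 W.
All ideal ⇒ P_in = P_out, so I_supply = 1883.4/220 = 8.56 A.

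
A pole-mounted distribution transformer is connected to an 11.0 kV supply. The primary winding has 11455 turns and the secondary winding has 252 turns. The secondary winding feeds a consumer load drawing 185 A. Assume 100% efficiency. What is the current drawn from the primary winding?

For an ideal transformer I_p N_p = I_s N_s, so I_p = 185 × 252/11455 = 4.07 A.

I_p ≈ 4.07 A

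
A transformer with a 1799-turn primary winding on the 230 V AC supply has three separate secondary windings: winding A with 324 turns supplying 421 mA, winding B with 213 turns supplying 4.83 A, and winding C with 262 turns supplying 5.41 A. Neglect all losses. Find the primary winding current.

I_p ≈ 1.44 A

V_A = 230 × 324/1799 = 41.423 V; V_B = 230 × 213/1799 = 27.232 V; V_C = 230 × 262/1799 = 33.496 V.
P_out = V_A I_A + V_B I_B + V_C I_C = 41.423×0.421 + 27.232×4.83 + 33.496×5.41 = 17.439 + 131.53 + 181.22 = 330.18 W.
Ideal ⇒ P_in = P_out, so I_p = P_out/V_p = 330.18/230 = 1.44 A.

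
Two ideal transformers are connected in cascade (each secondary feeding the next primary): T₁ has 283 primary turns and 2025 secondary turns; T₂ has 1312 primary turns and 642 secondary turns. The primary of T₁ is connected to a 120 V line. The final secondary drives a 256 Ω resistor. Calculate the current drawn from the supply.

I_supply ≈ 5.75 A

After T₁: V = 120.00 × 2025/283 = 858.66 V.
After T₂: V = 858.66 × 642/1312 = 420.17 V.
I_load = 420.17/256 = 1.6413 A, so P_out = 420.17 × 1.6413 = 689.61 W.
All ideal ⇒ P_in = P_out, so I_supply = 689.61/120 = 5.75 A.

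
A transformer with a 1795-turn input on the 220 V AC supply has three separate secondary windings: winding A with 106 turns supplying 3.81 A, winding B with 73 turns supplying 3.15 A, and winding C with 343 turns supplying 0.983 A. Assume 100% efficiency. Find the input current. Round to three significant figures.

V_A = 220 × 106/1795 = 12.992 V; V_B = 220 × 73/1795 = 8.9471 V; V_C = 220 × 343/1795 = 42.039 V.
P_out = V_A I_A + V_B I_B + V_C I_C = 12.992×3.81 + 8.9471×3.15 + 42.039×0.983 = 49.498 + 28.183 + 41.324 = 119.01 W.
Ideal ⇒ P_in = P_out, so I_in = P_out/V_in = 119.01/220 = 0.541 A.

I_in ≈ 0.541 A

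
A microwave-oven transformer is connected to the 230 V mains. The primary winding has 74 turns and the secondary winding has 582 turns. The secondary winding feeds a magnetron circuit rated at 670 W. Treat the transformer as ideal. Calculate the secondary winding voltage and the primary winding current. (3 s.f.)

V_s = V_p × N_s/N_p = 230 × 582/74 = 1808.9 V.
I_s = P/V_s = 670/1808.9 = 0.37039 A.
I_p = I_s × N_s/N_p = 0.37039 × 582/74 = 2.91 A.

V_s ≈ 1810 V, I_p ≈ 2.91 A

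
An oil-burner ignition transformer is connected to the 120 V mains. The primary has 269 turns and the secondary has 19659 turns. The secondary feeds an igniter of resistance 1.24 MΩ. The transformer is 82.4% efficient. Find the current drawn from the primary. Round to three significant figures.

V_s = 120 × 19659/269 = 8769.8 V.
I_s = V_s/R = 8769.8/(1.24×10^6) = 0.0070724 A.
P_out = V_s I_s = 8769.8 × 0.0070724 = 62.024 W.
P_in = P_out/η = 62.024/0.824 = 75.272 W.
I_p = P_in/V_p = 75.272/120 = 0.627 A.

I_p ≈ 0.627 A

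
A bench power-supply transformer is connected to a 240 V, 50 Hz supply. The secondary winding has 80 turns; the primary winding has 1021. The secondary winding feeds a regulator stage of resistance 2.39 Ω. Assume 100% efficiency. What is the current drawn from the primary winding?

I_p ≈ 0.617 A

V_s = V_p × N_s/N_p = 240 × 80/1021 = 18.805 V.
I_s = V_s/R = 18.805/2.39 = 7.8682 A.
For an ideal transformer I_p N_p = I_s N_s, so I_p = 7.8682 × 80/1021 = 0.617 A.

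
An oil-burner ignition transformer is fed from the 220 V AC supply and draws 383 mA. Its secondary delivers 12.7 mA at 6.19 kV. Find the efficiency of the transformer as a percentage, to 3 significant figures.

η ≈ 93.3%

P_in = 220 × 0.383 = 84.2600 W.
P_out = 6190 × 0.0127 = 78.6130 W.
η = P_out/P_in = 78.6130/84.2600 = 0.933.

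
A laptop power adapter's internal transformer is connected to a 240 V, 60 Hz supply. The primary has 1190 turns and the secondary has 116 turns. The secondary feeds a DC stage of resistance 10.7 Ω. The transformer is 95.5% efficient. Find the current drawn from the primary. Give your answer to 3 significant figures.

I_p ≈ 0.223 A

V_s = 240 × 116/1190 = 23.395 V.
I_s = V_s/R = 23.395/10.7 = 2.1864 A.
P_out = V_s I_s = 23.395 × 2.1864 = 51.152 W.
P_in = P_out/η = 51.152/0.955 = 53.562 W.
I_p = P_in/V_p = 53.562/240 = 0.223 A.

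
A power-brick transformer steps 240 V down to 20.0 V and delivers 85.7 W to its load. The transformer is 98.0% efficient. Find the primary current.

I_p ≈ 0.364 A

P_in = P_out/η = 85.7/0.980 = 87.449 W.
I_p = P_in/V_p = 87.449/240 = 0.364 A.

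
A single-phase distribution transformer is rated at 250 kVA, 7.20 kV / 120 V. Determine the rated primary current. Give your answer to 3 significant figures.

I_p ≈ 34.7 A

I_p = S/V_p = 250000/7200 = 34.7 A.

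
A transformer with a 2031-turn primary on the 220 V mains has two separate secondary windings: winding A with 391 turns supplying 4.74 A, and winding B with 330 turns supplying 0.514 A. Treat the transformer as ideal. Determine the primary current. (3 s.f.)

V_A = 220 × 391/2031 = 42.354 V; V_B = 220 × 330/2031 = 35.746 V.
P_out = V_A I_A + V_B I_B = 42.354×4.74 + 35.746×0.514 = 200.76 + 18.373 = 219.13 W.
Ideal ⇒ P_in = P_out, so I_p = P_out/V_p = 219.13/220 = 0.996 A.

I_p ≈ 0.996 A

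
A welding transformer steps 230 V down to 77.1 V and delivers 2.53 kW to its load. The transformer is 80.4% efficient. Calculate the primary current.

P_in = P_out/η = 2530/0.804 = 3146.8 W.
I_p = P_in/V_p = 3146.8/230 = 13.7 A.

I_p ≈ 13.7 A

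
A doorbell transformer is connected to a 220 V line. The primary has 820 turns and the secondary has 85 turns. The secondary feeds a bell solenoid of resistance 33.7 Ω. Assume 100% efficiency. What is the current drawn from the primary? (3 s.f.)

I_p ≈ 0.0701 A

V_s = V_p × N_s/N_p = 220 × 85/820 = 22.805 V.
I_s = V_s/R = 22.805/33.7 = 0.67670 A.
For an ideal transformer I_p N_p = I_s N_s, so I_p = 0.67670 × 85/820 = 0.0701 A.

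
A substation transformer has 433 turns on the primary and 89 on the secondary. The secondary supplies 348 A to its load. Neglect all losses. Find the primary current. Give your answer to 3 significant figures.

For an ideal transformer I_p/I_s = N_s/N_p, so I_p = 348 × 89/433 = 71.5 A.

I_p ≈ 71.5 A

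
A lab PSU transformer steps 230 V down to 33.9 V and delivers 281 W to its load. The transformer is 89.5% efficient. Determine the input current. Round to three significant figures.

I_in ≈ 1.37 A

P_in = P_out/η = 281/0.895 = 313.97 W.
I_in = P_in/V_in = 313.97/230 = 1.37 A.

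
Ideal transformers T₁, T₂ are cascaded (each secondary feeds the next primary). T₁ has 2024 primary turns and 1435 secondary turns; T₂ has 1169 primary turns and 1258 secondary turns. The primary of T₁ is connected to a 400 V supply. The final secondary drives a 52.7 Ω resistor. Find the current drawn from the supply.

After T₁: V = 400.00 × 1435/2024 = 283.60 V.
After T₂: V = 283.60 × 1258/1169 = 305.19 V.
I_load = 305.19/52.7 = 5.7910 A, so P_out = 305.19 × 5.7910 = 1767.4 W.
All ideal ⇒ P_in = P_out, so I_supply = 1767.4/400 = 4.42 A.

I_supply ≈ 4.42 A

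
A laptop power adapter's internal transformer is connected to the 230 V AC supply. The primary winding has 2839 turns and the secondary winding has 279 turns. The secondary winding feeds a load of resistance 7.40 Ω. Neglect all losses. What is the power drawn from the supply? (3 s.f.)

P ≈ 69.0 W

V_s = V_p × N_s/N_p = 230 × 279/2839 = 22.603 V.
I_s = V_s/R = 22.603/7.40 = 3.0545 A.
I_p = I_s × N_s/N_p = 3.0545 × 279/2839 = 0.30017 A.
P = V_p I_p = 230 × 0.30017 = 69.0 W.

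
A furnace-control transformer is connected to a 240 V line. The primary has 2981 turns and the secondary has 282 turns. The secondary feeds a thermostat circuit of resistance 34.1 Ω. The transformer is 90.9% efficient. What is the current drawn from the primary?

I_p ≈ 0.0693 A

V_s = 240 × 282/2981 = 22.704 V.
I_s = V_s/R = 22.704/34.1 = 0.66580 A.
P_out = V_s I_s = 22.704 × 0.66580 = 15.116 W.
P_in = P_out/η = 15.116/0.909 = 16.629 W.
I_p = P_in/V_p = 16.629/240 = 0.0693 A.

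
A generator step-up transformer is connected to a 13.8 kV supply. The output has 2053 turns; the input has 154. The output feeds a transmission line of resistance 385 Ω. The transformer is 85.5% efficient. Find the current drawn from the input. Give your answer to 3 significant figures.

I_in ≈ 7450 A

V_out = 13800 × 2053/154 = 183970 V.
I_out = V_out/R = 183970/385 = 477.84 A.
P_out = V_out I_out = 183970 × 477.84 = 8.7909×10^7 W.
P_in = P_out/η = 8.7909×10^7/0.855 = 1.0282×10^8 W.
I_in = P_in/V_in = 1.0282×10^8/13800 = 7450 A.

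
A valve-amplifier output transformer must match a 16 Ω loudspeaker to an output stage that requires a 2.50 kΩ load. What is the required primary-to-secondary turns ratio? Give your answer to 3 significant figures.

Z_p/Z_s = (N_p/N_s)², so N_p/N_s = √(2500/16) = √156 = 12.5.

N_p/N_s ≈ 12.5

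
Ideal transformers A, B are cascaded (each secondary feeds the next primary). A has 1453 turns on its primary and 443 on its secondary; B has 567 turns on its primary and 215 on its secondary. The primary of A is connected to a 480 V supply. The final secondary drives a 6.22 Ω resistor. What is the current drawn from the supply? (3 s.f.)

I_supply ≈ 1.03 A

Secondary of A: V = 480.00 × 443/1453 = 146.35 V.
Secondary of B: V = 146.35 × 215/567 = 55.493 V.
I_load = 55.493/6.22 = 8.9216 A, so P_out = 55.493 × 8.9216 = 495.08 W.
All ideal ⇒ P_in = P_out, so I_supply = 495.08/480 = 1.03 A.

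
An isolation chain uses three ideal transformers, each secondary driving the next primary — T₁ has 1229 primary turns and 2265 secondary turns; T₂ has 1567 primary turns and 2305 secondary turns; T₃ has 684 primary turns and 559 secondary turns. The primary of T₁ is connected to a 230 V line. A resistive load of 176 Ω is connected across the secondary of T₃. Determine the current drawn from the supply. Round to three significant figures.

Secondary of T₁: V = 230.00 × 2265/1229 = 423.88 V.
Secondary of T₂: V = 423.88 × 2305/1567 = 623.51 V.
Secondary of T₃: V = 623.51 × 559/684 = 509.57 V.
I_load = 509.57/176 = 2.8953 A, so P_out = 509.57 × 2.8953 = 1475.3 W.
All ideal ⇒ P_in = P_out, so I_supply = 1475.3/230 = 6.41 A.

I_supply ≈ 6.41 A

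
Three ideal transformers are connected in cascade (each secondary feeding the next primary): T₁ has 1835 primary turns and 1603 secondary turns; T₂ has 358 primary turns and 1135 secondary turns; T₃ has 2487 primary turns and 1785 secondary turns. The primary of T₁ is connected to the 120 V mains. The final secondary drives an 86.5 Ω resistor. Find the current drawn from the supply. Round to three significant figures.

After T₁: V = 120.00 × 1603/1835 = 104.83 V.
After T₂: V = 104.83 × 1135/358 = 332.35 V.
After T₃: V = 332.35 × 1785/2487 = 238.54 V.
I_load = 238.54/86.5 = 2.7576 A, so P_out = 238.54 × 2.7576 = 657.80 W.
All ideal ⇒ P_in = P_out, so I_supply = 657.80/120 = 5.48 A.

I_supply ≈ 5.48 A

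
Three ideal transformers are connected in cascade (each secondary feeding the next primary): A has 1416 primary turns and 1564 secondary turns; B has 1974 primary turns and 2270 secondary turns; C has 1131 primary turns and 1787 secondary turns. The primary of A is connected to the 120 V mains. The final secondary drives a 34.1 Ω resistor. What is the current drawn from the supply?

I_supply ≈ 14.2 A

Secondary of A: V = 120.00 × 1564/1416 = 132.54 V.
Secondary of B: V = 132.54 × 2270/1974 = 152.42 V.
Secondary of C: V = 152.42 × 1787/1131 = 240.82 V.
I_load = 240.82/34.1 = 7.0622 A, so P_out = 240.82 × 7.0622 = 1700.7 W.
All ideal ⇒ P_in = P_out, so I_supply = 1700.7/120 = 14.2 A.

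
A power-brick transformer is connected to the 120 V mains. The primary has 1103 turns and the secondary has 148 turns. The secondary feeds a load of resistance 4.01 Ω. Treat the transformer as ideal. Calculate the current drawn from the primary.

I_p ≈ 0.539 A

V_s = V_p × N_s/N_p = 120 × 148/1103 = 16.102 V.
I_s = V_s/R = 16.102/4.01 = 4.0153 A.
For an ideal transformer I_p N_p = I_s N_s, so I_p = 4.0153 × 148/1103 = 0.539 A.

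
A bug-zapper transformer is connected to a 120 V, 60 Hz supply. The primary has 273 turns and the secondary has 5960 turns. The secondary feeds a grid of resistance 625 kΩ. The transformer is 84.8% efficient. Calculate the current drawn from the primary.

V_s = 120 × 5960/273 = 2619.8 V.
I_s = V_s/R = 2619.8/625000 = 0.0041916 A.
P_out = V_s I_s = 2619.8 × 0.0041916 = 10.981 W.
P_in = P_out/η = 10.981/0.848 = 12.950 W.
I_p = P_in/V_p = 12.950/120 = 0.108 A.

I_p ≈ 0.108 A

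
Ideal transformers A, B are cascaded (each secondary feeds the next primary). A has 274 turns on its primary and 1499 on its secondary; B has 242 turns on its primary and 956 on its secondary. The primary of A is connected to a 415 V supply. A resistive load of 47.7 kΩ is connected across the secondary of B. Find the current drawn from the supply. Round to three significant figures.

I_supply ≈ 4.06 A

After A: V = 415.00 × 1499/274 = 2270.4 V.
After B: V = 2270.4 × 956/242 = 8969.0 V.
I_load = 8969.0/47700 = 0.18803 A, so P_out = 8969.0 × 0.18803 = 1686.4 W.
All ideal ⇒ P_in = P_out, so I_supply = 1686.4/415 = 4.06 A.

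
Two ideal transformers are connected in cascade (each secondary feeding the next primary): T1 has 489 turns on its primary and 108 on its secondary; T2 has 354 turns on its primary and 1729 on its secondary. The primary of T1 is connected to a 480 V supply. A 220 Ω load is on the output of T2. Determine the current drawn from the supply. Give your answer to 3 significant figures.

I_supply ≈ 2.54 A

Secondary of T1: V = 480.00 × 108/489 = 106.01 V.
Secondary of T2: V = 106.01 × 1729/354 = 517.78 V.
I_load = 517.78/220 = 2.3536 A, so P_out = 517.78 × 2.3536 = 1218.6 W.
All ideal ⇒ P_in = P_out, so I_supply = 1218.6/480 = 2.54 A.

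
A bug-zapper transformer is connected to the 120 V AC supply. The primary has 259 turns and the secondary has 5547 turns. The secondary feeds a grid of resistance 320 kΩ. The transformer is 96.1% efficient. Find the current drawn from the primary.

V_s = 120 × 5547/259 = 2570.0 V.
I_s = V_s/R = 2570.0/320000 = 0.0080314 A.
P_out = V_s I_s = 2570.0 × 0.0080314 = 20.641 W.
P_in = P_out/η = 20.641/0.961 = 21.479 W.
I_p = P_in/V_p = 21.479/120 = 0.179 A.

I_p ≈ 0.179 A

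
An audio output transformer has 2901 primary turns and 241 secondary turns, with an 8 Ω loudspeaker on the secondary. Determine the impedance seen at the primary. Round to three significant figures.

Z_p = (N_p/N_s)² × Z_s = (2901/241)² × 8 = 1160 Ω.

Z_p ≈ 1160 Ω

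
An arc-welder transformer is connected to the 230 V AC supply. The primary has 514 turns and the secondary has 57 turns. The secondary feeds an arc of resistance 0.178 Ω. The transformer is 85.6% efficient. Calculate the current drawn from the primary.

V_s = 230 × 57/514 = 25.506 V.
I_s = V_s/R = 25.506/0.178 = 143.29 A.
P_out = V_s I_s = 25.506 × 143.29 = 3654.8 W.
P_in = P_out/η = 3654.8/0.856 = 4269.6 W.
I_p = P_in/V_p = 4269.6/230 = 18.6 A.

I_p ≈ 18.6 A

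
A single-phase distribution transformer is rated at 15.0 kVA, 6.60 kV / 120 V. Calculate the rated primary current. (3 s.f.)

I_p ≈ 2.27 A

I_p = S/V_p = 15000/6600 = 2.27 A.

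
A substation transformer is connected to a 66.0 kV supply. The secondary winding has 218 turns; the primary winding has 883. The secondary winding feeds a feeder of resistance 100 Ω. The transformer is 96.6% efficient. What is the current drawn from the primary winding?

V_s = 66000 × 218/883 = 16294 V.
I_s = V_s/R = 16294/100 = 162.94 A.
P_out = V_s I_s = 16294 × 162.94 = 2.6551×10^6 W.
P_in = P_out/η = 2.6551×10^6/0.966 = 2.7485×10^6 W.
I_p = P_in/V_p = 2.7485×10^6/66000 = 41.6 A.

I_p ≈ 41.6 A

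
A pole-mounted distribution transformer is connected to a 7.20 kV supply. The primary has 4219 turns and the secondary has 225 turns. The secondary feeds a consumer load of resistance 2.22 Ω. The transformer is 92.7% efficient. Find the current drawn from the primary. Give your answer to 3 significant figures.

V_s = 7200 × 225/4219 = 383.98 V.
I_s = V_s/R = 383.98/2.22 = 172.96 A.
P_out = V_s I_s = 383.98 × 172.96 = 66414 W.
P_in = P_out/η = 66414/0.927 = 71644 W.
I_p = P_in/V_p = 71644/7200 = 9.95 A.

I_p ≈ 9.95 A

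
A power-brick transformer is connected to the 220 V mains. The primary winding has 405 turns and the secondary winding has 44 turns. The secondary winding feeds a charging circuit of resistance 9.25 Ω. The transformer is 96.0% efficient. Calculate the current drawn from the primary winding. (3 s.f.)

V_s = 220 × 44/405 = 23.901 V.
I_s = V_s/R = 23.901/9.25 = 2.5839 A.
P_out = V_s I_s = 23.901 × 2.5839 = 61.759 W.
P_in = P_out/η = 61.759/0.960 = 64.332 W.
I_p = P_in/V_p = 64.332/220 = 0.292 A.

I_p ≈ 0.292 A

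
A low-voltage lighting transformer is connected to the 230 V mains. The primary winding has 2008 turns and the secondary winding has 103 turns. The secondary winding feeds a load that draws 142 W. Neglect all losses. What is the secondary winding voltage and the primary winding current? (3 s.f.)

V_s ≈ 11.8 V, I_p ≈ 0.617 A

V_s = V_p × N_s/N_p = 230 × 103/2008 = 11.798 V.
I_s = P/V_s = 142/11.798 = 12.036 A.
I_p = I_s × N_s/N_p = 12.036 × 103/2008 = 0.617 A.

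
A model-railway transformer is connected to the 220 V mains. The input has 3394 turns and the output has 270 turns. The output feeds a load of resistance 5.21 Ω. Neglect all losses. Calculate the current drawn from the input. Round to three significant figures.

V_out = V_in × N_out/N_in = 220 × 270/3394 = 17.501 V.
I_out = V_out/R = 17.501/5.21 = 3.3592 A.
For an ideal transformer I_in N_in = I_out N_out, so I_in = 3.3592 × 270/3394 = 0.267 A.

I_in ≈ 0.267 A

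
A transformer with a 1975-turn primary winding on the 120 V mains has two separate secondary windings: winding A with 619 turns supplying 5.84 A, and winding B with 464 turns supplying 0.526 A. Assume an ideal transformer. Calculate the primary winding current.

I_p ≈ 1.95 A

V_A = 120 × 619/1975 = 37.610 V; V_B = 120 × 464/1975 = 28.192 V.
P_out = V_A I_A + V_B I_B = 37.610×5.84 + 28.192×0.526 = 219.64 + 14.829 = 234.47 W.
Ideal ⇒ P_in = P_out, so I_p = P_out/V_p = 234.47/120 = 1.95 A.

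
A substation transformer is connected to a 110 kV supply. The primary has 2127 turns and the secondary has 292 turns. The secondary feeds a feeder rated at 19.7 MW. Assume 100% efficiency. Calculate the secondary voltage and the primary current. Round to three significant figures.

V_s ≈ 15100 V, I_p ≈ 179 A

V_s = V_p × N_s/N_p = 110000 × 292/2127 = 15101 V.
I_s = P/V_s = 1.97×10^7/15101 = 1304.5 A.
I_p = I_s × N_s/N_p = 1304.5 × 292/2127 = 179 A.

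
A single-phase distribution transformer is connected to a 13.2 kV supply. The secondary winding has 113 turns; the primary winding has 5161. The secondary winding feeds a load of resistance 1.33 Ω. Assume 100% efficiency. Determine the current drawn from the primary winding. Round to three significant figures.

I_p ≈ 4.76 A

V_s = V_p × N_s/N_p = 13200 × 113/5161 = 289.01 V.
I_s = V_s/R = 289.01/1.33 = 217.30 A.
For an ideal transformer I_p N_p = I_s N_s, so I_p = 217.30 × 113/5161 = 4.76 A.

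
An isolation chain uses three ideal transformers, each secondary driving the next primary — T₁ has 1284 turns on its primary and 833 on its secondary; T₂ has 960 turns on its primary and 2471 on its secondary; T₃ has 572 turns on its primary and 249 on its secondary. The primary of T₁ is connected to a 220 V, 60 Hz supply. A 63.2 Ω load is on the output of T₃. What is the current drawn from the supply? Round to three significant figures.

I_supply ≈ 1.84 A

Secondary of T₁: V = 220.00 × 833/1284 = 142.73 V.
Secondary of T₂: V = 142.73 × 2471/960 = 367.37 V.
Secondary of T₃: V = 367.37 × 249/572 = 159.92 V.
I_load = 159.92/63.2 = 2.5304 A, so P_out = 159.92 × 2.5304 = 404.67 W.
All ideal ⇒ P_in = P_out, so I_supply = 404.67/220 = 1.84 A.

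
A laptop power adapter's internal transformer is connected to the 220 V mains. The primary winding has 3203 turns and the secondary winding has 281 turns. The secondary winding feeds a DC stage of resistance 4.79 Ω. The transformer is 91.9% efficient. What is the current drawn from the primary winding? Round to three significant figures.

V_s = 220 × 281/3203 = 19.301 V.
I_s = V_s/R = 19.301/4.79 = 4.0294 A.
P_out = V_s I_s = 19.301 × 4.0294 = 77.769 W.
P_in = P_out/η = 77.769/0.919 = 84.624 W.
I_p = P_in/V_p = 84.624/220 = 0.385 A.

I_p ≈ 0.385 A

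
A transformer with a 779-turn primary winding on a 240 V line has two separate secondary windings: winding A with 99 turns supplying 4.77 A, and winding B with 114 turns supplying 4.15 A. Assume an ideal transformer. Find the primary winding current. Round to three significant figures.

V_A = 240 × 99/779 = 30.501 V; V_B = 240 × 114/779 = 35.122 V.
P_out = V_A I_A + V_B I_B = 30.501×4.77 + 35.122×4.15 = 145.49 + 145.76 = 291.24 W.
Ideal ⇒ P_in = P_out, so I_p = P_out/V_p = 291.24/240 = 1.21 A.

I_p ≈ 1.21 A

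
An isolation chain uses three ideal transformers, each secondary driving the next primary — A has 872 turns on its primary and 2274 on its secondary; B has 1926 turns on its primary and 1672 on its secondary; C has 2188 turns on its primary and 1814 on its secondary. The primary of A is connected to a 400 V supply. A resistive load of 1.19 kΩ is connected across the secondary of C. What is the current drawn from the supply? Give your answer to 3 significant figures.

I_supply ≈ 1.18 A

After A: V = 400.00 × 2274/872 = 1043.1 V.
After B: V = 1043.1 × 1672/1926 = 905.55 V.
After C: V = 905.55 × 1814/2188 = 750.76 V.
I_load = 750.76/1190 = 0.63089 A, so P_out = 750.76 × 0.63089 = 473.65 W.
All ideal ⇒ P_in = P_out, so I_supply = 473.65/400 = 1.18 A.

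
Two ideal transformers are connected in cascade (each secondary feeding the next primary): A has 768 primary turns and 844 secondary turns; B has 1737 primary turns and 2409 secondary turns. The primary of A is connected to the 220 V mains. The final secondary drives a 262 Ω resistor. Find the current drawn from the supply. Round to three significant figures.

After A: V = 220.00 × 844/768 = 241.77 V.
After B: V = 241.77 × 2409/1737 = 335.31 V.
I_load = 335.31/262 = 1.2798 A, so P_out = 335.31 × 1.2798 = 429.12 W.
All ideal ⇒ P_in = P_out, so I_supply = 429.12/220 = 1.95 A.

I_supply ≈ 1.95 A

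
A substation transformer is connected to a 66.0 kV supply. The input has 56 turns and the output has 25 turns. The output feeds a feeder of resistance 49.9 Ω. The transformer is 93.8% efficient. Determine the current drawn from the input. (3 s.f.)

I_in ≈ 281 A

V_out = 66000 × 25/56 = 29464 V.
I_out = V_out/R = 29464/49.9 = 590.47 A.
P_out = V_out I_out = 29464 × 590.47 = 1.7398×10^7 W.
P_in = P_out/η = 1.7398×10^7/0.938 = 1.8548×10^7 W.
I_in = P_in/V_in = 1.8548×10^7/66000 = 281 A.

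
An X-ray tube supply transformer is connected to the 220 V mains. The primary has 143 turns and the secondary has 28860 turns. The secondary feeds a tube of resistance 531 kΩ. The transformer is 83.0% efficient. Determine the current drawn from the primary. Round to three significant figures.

I_p ≈ 20.3 A

V_s = 220 × 28860/143 = 44400 V.
I_s = V_s/R = 44400/531000 = 0.083616 A.
P_out = V_s I_s = 44400 × 0.083616 = 3712.5 W.
P_in = P_out/η = 3712.5/0.830 = 4472.9 W.
I_p = P_in/V_p = 4472.9/220 = 20.3 A.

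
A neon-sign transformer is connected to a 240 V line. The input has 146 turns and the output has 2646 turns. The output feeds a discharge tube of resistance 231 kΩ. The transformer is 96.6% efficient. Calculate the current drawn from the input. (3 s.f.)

V_out = 240 × 2646/146 = 4349.6 V.
I_out = V_out/R = 4349.6/231000 = 0.018829 A.
P_out = V_out I_out = 4349.6 × 0.018829 = 81.900 W.
P_in = P_out/η = 81.900/0.966 = 84.783 W.
I_in = P_in/V_in = 84.783/240 = 0.353 A.

I_in ≈ 0.353 A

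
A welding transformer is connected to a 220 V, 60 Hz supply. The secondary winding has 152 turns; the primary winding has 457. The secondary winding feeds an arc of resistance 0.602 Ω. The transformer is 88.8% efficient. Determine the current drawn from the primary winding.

V_s = 220 × 152/457 = 73.173 V.
I_s = V_s/R = 73.173/0.602 = 121.55 A.
P_out = V_s I_s = 73.173 × 121.55 = 8894.1 W.
P_in = P_out/η = 8894.1/0.888 = 10016 W.
I_p = P_in/V_p = 10016/220 = 45.5 A.

I_p ≈ 45.5 A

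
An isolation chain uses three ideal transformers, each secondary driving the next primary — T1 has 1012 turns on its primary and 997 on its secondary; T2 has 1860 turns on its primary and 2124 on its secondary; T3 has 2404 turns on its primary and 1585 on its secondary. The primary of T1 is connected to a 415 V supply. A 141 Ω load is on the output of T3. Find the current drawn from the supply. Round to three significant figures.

Secondary of T1: V = 415.00 × 997/1012 = 408.85 V.
Secondary of T2: V = 408.85 × 2124/1860 = 466.88 V.
Secondary of T3: V = 466.88 × 1585/2404 = 307.82 V.
I_load = 307.82/141 = 2.1831 A, so P_out = 307.82 × 2.1831 = 672.02 W.
All ideal ⇒ P_in = P_out, so I_supply = 672.02/415 = 1.62 A.

I_supply ≈ 1.62 A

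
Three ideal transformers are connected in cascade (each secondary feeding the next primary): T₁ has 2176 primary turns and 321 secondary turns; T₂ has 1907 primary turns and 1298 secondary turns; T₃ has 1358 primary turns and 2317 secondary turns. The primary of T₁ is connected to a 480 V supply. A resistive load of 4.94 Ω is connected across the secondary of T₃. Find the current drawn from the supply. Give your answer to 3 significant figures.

Secondary of T₁: V = 480.00 × 321/2176 = 70.809 V.
Secondary of T₂: V = 70.809 × 1298/1907 = 48.196 V.
Secondary of T₃: V = 48.196 × 2317/1358 = 82.231 V.
I_load = 82.231/4.94 = 16.646 A, so P_out = 82.231 × 16.646 = 1368.8 W.
All ideal ⇒ P_in = P_out, so I_supply = 1368.8/480 = 2.85 A.

I_supply ≈ 2.85 A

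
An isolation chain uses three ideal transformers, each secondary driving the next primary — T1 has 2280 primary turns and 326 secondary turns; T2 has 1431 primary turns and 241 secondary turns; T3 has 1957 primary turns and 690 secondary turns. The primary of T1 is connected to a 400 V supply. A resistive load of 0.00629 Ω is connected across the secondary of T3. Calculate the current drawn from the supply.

I_supply ≈ 4.58 A

After T1: V = 400.00 × 326/2280 = 57.193 V.
After T2: V = 57.193 × 241/1431 = 9.6321 V.
After T3: V = 9.6321 × 690/1957 = 3.3961 V.
I_load = 3.3961/0.00629 = 539.92 A, so P_out = 3.3961 × 539.92 = 1833.6 W.
All ideal ⇒ P_in = P_out, so I_supply = 1833.6/400 = 4.58 A.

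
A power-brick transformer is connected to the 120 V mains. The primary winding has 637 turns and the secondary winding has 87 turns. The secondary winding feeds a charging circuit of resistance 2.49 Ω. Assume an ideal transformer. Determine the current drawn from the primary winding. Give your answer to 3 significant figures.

I_p ≈ 0.899 A

V_s = V_p × N_s/N_p = 120 × 87/637 = 16.389 V.
I_s = V_s/R = 16.389/2.49 = 6.5821 A.
For an ideal transformer I_p N_p = I_s N_s, so I_p = 6.5821 × 87/637 = 0.899 A.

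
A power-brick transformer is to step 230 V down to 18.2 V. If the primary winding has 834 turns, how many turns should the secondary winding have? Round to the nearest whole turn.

N_s = 66 turns

N_s/N_p = V_s/V_p, so N_s = 834 × 18.2/230 = 66.0 ≈ 66 turns.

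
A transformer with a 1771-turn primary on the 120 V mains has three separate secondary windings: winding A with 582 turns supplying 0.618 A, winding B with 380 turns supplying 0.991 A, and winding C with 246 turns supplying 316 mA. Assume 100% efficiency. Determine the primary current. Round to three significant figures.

I_p ≈ 0.460 A

V_A = 120 × 582/1771 = 39.435 V; V_B = 120 × 380/1771 = 25.748 V; V_C = 120 × 246/1771 = 16.669 V.
P_out = V_A I_A + V_B I_B + V_C I_C = 39.435×0.618 + 25.748×0.991 + 16.669×0.316 = 24.371 + 25.516 + 5.2673 = 55.155 W.
Ideal ⇒ P_in = P_out, so I_p = P_out/V_p = 55.155/120 = 0.460 A.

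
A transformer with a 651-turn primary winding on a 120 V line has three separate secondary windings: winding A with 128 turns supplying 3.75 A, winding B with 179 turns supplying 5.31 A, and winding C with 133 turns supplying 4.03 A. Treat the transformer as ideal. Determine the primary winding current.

I_p ≈ 3.02 A

V_A = 120 × 128/651 = 23.594 V; V_B = 120 × 179/651 = 32.995 V; V_C = 120 × 133/651 = 24.516 V.
P_out = V_A I_A + V_B I_B + V_C I_C = 23.594×3.75 + 32.995×5.31 + 24.516×4.03 = 88.479 + 175.21 + 98.800 = 362.48 W.
Ideal ⇒ P_in = P_out, so I_p = P_out/V_p = 362.48/120 = 3.02 A.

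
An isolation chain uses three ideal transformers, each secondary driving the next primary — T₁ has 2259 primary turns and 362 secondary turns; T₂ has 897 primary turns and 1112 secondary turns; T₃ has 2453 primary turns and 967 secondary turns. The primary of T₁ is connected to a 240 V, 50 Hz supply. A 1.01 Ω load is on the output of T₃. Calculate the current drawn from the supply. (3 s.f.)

Secondary of T₁: V = 240.00 × 362/2259 = 38.459 V.
Secondary of T₂: V = 38.459 × 1112/897 = 47.678 V.
Secondary of T₃: V = 47.678 × 967/2453 = 18.795 V.
I_load = 18.795/1.01 = 18.609 A, so P_out = 18.795 × 18.609 = 349.76 W.
All ideal ⇒ P_in = P_out, so I_supply = 349.76/240 = 1.46 A.

I_supply ≈ 1.46 A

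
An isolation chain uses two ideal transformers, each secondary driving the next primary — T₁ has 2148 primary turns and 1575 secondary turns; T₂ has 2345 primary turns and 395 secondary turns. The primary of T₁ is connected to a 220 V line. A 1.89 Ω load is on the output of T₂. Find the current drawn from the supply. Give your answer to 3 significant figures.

I_supply ≈ 1.78 A

After T₁: V = 220.00 × 1575/2148 = 161.31 V.
After T₂: V = 161.31 × 395/2345 = 27.172 V.
I_load = 27.172/1.89 = 14.377 A, so P_out = 27.172 × 14.377 = 390.65 W.
All ideal ⇒ P_in = P_out, so I_supply = 390.65/220 = 1.78 A.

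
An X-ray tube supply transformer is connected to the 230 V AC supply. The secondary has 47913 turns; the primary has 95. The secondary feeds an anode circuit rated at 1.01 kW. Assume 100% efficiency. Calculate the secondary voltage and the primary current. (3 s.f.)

V_s = V_p × N_s/N_p = 230 × 47913/95 = 116000 V.
I_s = P/V_s = 1010/116000 = 0.0087069 A.
I_p = I_s × N_s/N_p = 0.0087069 × 47913/95 = 4.39 A.

V_s ≈ 116000 V, I_p ≈ 4.39 A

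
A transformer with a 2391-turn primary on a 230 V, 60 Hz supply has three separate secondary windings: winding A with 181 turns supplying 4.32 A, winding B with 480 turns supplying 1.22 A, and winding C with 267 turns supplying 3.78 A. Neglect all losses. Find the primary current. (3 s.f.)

V_A = 230 × 181/2391 = 17.411 V; V_B = 230 × 480/2391 = 46.173 V; V_C = 230 × 267/2391 = 25.684 V.
P_out = V_A I_A + V_B I_B + V_C I_C = 17.411×4.32 + 46.173×1.22 + 25.684×3.78 = 75.216 + 56.331 + 97.085 = 228.63 W.
Ideal ⇒ P_in = P_out, so I_p = P_out/V_p = 228.63/230 = 0.994 A.

I_p ≈ 0.994 A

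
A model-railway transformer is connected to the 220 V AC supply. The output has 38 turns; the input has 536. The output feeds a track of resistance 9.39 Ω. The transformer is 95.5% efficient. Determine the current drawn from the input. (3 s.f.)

V_out = 220 × 38/536 = 15.597 V.
I_out = V_out/R = 15.597/9.39 = 1.6610 A.
P_out = V_out I_out = 15.597 × 1.6610 = 25.907 W.
P_in = P_out/η = 25.907/0.955 = 27.128 W.
I_in = P_in/V_in = 27.128/220 = 0.123 A.

I_in ≈ 0.123 A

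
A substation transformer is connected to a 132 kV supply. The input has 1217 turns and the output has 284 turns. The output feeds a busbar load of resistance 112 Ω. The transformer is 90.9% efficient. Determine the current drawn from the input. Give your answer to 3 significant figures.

V_out = 132000 × 284/1217 = 30804 V.
I_out = V_out/R = 30804/112 = 275.03 A.
P_out = V_out I_out = 30804 × 275.03 = 8.4720×10^6 W.
P_in = P_out/η = 8.4720×10^6/0.909 = 9.3201×10^6 W.
I_in = P_in/V_in = 9.3201×10^6/132000 = 70.6 A.

I_in ≈ 70.6 A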